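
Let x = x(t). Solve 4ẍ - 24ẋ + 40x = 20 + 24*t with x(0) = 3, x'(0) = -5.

Divide through by 4: x'' - 6x' + 10x = 5 + 6*t.
Characteristic equation r² - 6r + 10 = 0 has discriminant (-6)² - 4·(10) = -4 < 0, so r = 3 ± i.
Hence x_h = C1*cos(t)*exp(3*t) + C2*exp(3*t)*sin(t).
For the particular solution try x_p = A0 + A1*t. Substituting and matching coefficients of each power of t gives A0 = 43/50, A1 = 3/5, so x_p = 43/50 + 3*t/5.
General solution: x = 43/50 + 3*t/5 + C1*cos(t)*exp(3*t) + C2*exp(3*t)*sin(t).
Apply the initial conditions: x(0) = 43/50 + C1 = 3 and x'(0) = 3/5 + C2 + 3*C1 = -5. Solving gives C1 = 107/50, C2 = -601/50.

x = 43/50 + 3*t/5 - 601*exp(3*t)*sin(t)/50 + 107*cos(t)*exp(3*t)/50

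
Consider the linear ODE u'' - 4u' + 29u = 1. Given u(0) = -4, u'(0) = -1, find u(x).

u = 1/29 - 117*cos(5*x)*exp(2*x)/29 + 41*exp(2*x)*sin(5*x)/29

Characteristic equation r² - 4r + 29 = 0 has discriminant (-4)² - 4·(29) = -100 < 0, so r = 2 ± 5i.
Hence u_h = C1*cos(5*x)*exp(2*x) + C2*exp(2*x)*sin(5*x).
For the particular solution try u_p = A0. Substituting and matching coefficients of each power of x gives A0 = 1/29, so u_p = 1/29.
General solution: u = 1/29 + C1*cos(5*x)*exp(2*x) + C2*exp(2*x)*sin(5*x).
Apply the initial conditions: u(0) = 1/29 + C1 = -4 and u'(0) = 2*C1 + 5*C2 = -1. Solving gives C1 = -117/29, C2 = 41/29.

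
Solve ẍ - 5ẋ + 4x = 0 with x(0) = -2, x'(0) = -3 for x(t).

x = -5*exp(t)/3 - exp(4*t)/3

Characteristic equation r² - 5r + 4 = 0 factors as (r - 1)(r - 4) = 0, so r = 1, 4.
Hence x_h = C1*exp(t) + C2*exp(4*t).
Apply the initial conditions: x(0) = C1 + C2 = -2 and x'(0) = C1 + 4*C2 = -3. Solving gives C1 = -5/3, C2 = -1/3.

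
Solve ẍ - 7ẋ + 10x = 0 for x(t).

Characteristic equation r² - 7r + 10 = 0 factors as (r - 2)(r - 5) = 0, so r = 2, 5.
Hence x_h = C1*exp(2*t) + C2*exp(5*t).

x = C1*exp(2*t) + C2*exp(5*t)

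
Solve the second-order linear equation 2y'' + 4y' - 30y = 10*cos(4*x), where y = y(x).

Divide through by 2: y'' + 2y' - 15y = 5*cos(4*x).
Characteristic equation r² + 2r - 15 = 0 factors as (r + 5)(r - 3) = 0, so r = -5, 3.
Hence y_h = C1*exp(-5*x) + C2*exp(3*x).
Try y_p = A*cos(4*x) + B*sin(4*x). Substituting and equating the coefficients of cos(4x) and sin(4x) gives A = -31/205, B = 8/205, so y_p = -31*cos(4*x)/205 + 8*sin(4*x)/205.

y = -31*cos(4*x)/205 + 8*sin(4*x)/205 + C1*exp(-5*x) + C2*exp(3*x)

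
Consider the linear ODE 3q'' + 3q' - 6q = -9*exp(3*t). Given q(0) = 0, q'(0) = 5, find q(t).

Divide through by 3: q'' + q' - 2q = -3*exp(3*t).
Characteristic equation r² + r - 2 = 0 factors as (r + 2)(r - 1) = 0, so r = -2, 1.
Hence q_h = C1*exp(-2*t) + C2*exp(t).
Try q_p = A*exp(3*t). Substituting into the equation and dividing by exp(3*t) gives A = -3/10, so q_p = -3*exp(3*t)/10.
General solution: q = -3*exp(3*t)/10 + C1*exp(-2*t) + C2*exp(t).
Apply the initial conditions: q(0) = -3/10 + C1 + C2 = 0 and q'(0) = -9/10 + C2 - 2*C1 = 5. Solving gives C1 = -28/15, C2 = 13/6.

q = -28*exp(-2*t)/15 - 3*exp(3*t)/10 + 13*exp(t)/6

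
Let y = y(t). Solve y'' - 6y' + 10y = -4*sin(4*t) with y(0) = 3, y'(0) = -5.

Characteristic equation r² - 6r + 10 = 0 has discriminant (-6)² - 4·(10) = -4 < 0, so r = 3 ± i.
Hence y_h = C1*cos(t)*exp(3*t) + C2*exp(3*t)*sin(t).
Try y_p = A*cos(4*t) + B*sin(4*t). Substituting and equating the coefficients of cos(4t) and sin(4t) gives A = -8/51, B = 2/51, so y_p = -8*cos(4*t)/51 + 2*sin(4*t)/51.
General solution: y = -8*cos(4*t)/51 + 2*sin(4*t)/51 + C1*cos(t)*exp(3*t) + C2*exp(3*t)*sin(t).
Apply the initial conditions: y(0) = -8/51 + C1 = 3 and y'(0) = 8/51 + C2 + 3*C1 = -5. Solving gives C1 = 161/51, C2 = -746/51.

y = -8*cos(4*t)/51 + 2*sin(4*t)/51 - 746*exp(3*t)*sin(t)/51 + 161*cos(t)*exp(3*t)/51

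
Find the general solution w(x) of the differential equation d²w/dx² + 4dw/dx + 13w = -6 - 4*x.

w = -62/169 - 4*x/13 + C1*cos(3*x)*exp(-2*x) + C2*exp(-2*x)*sin(3*x)

Characteristic equation r² + 4r + 13 = 0 has discriminant (4)² - 4·(13) = -36 < 0, so r = -2 ± 3i.
Hence w_h = C1*cos(3*x)*exp(-2*x) + C2*exp(-2*x)*sin(3*x).
For the particular solution try w_p = A0 + A1*x. Substituting and matching coefficients of each power of x gives A0 = -62/169, A1 = -4/13, so w_p = -62/169 - 4*x/13.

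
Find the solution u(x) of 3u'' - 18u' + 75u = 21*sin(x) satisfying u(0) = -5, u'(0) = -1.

u = 7*cos(x)/102 + 14*sin(x)/51 - 517*cos(4*x)*exp(3*x)/102 + 1421*exp(3*x)*sin(4*x)/408

Divide through by 3: u'' - 6u' + 25u = 7*sin(x).
Characteristic equation r² - 6r + 25 = 0 has discriminant (-6)² - 4·(25) = -64 < 0, so r = 3 ± 4i.
Hence u_h = C1*cos(4*x)*exp(3*x) + C2*exp(3*x)*sin(4*x).
Try u_p = A*cos(x) + B*sin(x). Substituting and equating the coefficients of cos(x) and sin(x) gives A = 7/102, B = 14/51, so u_p = 7*cos(x)/102 + 14*sin(x)/51.
General solution: u = 7*cos(x)/102 + 14*sin(x)/51 + C1*cos(4*x)*exp(3*x) + C2*exp(3*x)*sin(4*x).
Apply the initial conditions: u(0) = 7/102 + C1 = -5 and u'(0) = 14/51 + 3*C1 + 4*C2 = -1. Solving gives C1 = -517/102, C2 = 1421/408.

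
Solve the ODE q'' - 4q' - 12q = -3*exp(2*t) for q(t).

Characteristic equation r² - 4r - 12 = 0 factors as (r + 2)(r - 6) = 0, so r = -2, 6.
Hence q_h = C1*exp(-2*t) + C2*exp(6*t).
Try q_p = A*exp(2*t). Substituting into the equation and dividing by exp(2*t) gives A = 3/16, so q_p = 3*exp(2*t)/16.

q = 3*exp(2*t)/16 + C1*exp(-2*t) + C2*exp(6*t)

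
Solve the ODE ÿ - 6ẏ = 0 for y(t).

y = C2 + C1*exp(6*t)

Characteristic equation r² - 6r = 0 factors as (r - 6)r = 0, so r = 6, 0.
Hence y_h = C1*exp(6*t) + C2.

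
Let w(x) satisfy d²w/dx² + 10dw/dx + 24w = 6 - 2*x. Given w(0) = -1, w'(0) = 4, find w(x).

Characteristic equation r² + 10r + 24 = 0 factors as (r + 4)(r + 6) = 0, so r = -4, -6.
Hence w_h = C1*exp(-4*x) + C2*exp(-6*x).
For the particular solution try w_p = A0 + A1*x. Substituting and matching coefficients of each power of x gives A0 = 41/144, A1 = -1/12, so w_p = 41/144 - x/12.
General solution: w = 41/144 - x/12 + C1*exp(-4*x) + C2*exp(-6*x).
Apply the initial conditions: w(0) = 41/144 + C1 + C2 = -1 and w'(0) = -1/12 - 6*C2 - 4*C1 = 4. Solving gives C1 = -29/16, C2 = 19/36.

w = 41/144 - 29*exp(-4*x)/16 - x/12 + 19*exp(-6*x)/36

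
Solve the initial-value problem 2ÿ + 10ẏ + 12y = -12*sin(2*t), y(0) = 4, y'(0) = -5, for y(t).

y = -27*exp(-3*t)/13 - 3*sin(2*t)/26 + 11*exp(-2*t)/2 + 15*cos(2*t)/26

Divide through by 2: y'' + 5y' + 6y = -6*sin(2*t).
Characteristic equation r² + 5r + 6 = 0 factors as (r + 3)(r + 2) = 0, so r = -3, -2.
Hence y_h = C1*exp(-3*t) + C2*exp(-2*t).
Try y_p = A*cos(2*t) + B*sin(2*t). Substituting and equating the coefficients of cos(2t) and sin(2t) gives A = 15/26, B = -3/26, so y_p = -3*sin(2*t)/26 + 15*cos(2*t)/26.
General solution: y = -3*sin(2*t)/26 + 15*cos(2*t)/26 + C1*exp(-3*t) + C2*exp(-2*t).
Apply the initial conditions: y(0) = 15/26 + C1 + C2 = 4 and y'(0) = -3/13 - 3*C1 - 2*C2 = -5. Solving gives C1 = -27/13, C2 = 11/2.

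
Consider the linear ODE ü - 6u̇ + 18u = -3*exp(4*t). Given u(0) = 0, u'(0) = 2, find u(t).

Characteristic equation r² - 6r + 18 = 0 has discriminant (-6)² - 4·(18) = -36 < 0, so r = 3 ± 3i.
Hence u_h = C1*cos(3*t)*exp(3*t) + C2*exp(3*t)*sin(3*t).
Try u_p = A*exp(4*t). Substituting into the equation and dividing by exp(4*t) gives A = -3/10, so u_p = -3*exp(4*t)/10.
General solution: u = -3*exp(4*t)/10 + C1*cos(3*t)*exp(3*t) + C2*exp(3*t)*sin(3*t).
Apply the initial conditions: u(0) = -3/10 + C1 = 0 and u'(0) = -6/5 + 3*C1 + 3*C2 = 2. Solving gives C1 = 3/10, C2 = 23/30.

u = -3*exp(4*t)/10 + 3*cos(3*t)*exp(3*t)/10 + 23*exp(3*t)*sin(3*t)/30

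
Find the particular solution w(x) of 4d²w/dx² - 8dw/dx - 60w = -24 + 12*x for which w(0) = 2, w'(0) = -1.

w = 32/75 - x/5 + 13*exp(-3*x)/12 + 49*exp(5*x)/100

Divide through by 4: w'' - 2w' - 15w = -6 + 3*x.
Characteristic equation r² - 2r - 15 = 0 factors as (r - 5)(r + 3) = 0, so r = 5, -3.
Hence w_h = C1*exp(5*x) + C2*exp(-3*x).
For the particular solution try w_p = A0 + A1*x. Substituting and matching coefficients of each power of x gives A0 = 32/75, A1 = -1/5, so w_p = 32/75 - x/5.
General solution: w = 32/75 - x/5 + C1*exp(5*x) + C2*exp(-3*x).
Apply the initial conditions: w(0) = 32/75 + C1 + C2 = 2 and w'(0) = -1/5 - 3*C2 + 5*C1 = -1. Solving gives C1 = 49/100, C2 = 13/12.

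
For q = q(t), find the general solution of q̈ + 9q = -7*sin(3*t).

q = C1*cos(3*t) + C2*sin(3*t) + 7*t*cos(3*t)/6

Characteristic equation r² + 9 = 0 has discriminant (0)² - 4·(9) = -36 < 0, so r = ± 3i.
Hence q_h = C1*cos(3*t) + C2*sin(3*t).
Since ±3i are characteristic roots, multiply the trial by t. Try q_p = t*(A*cos(3*t) + B*sin(3*t)). Substituting and equating the coefficients of cos(3t) and sin(3t) gives A = 7/6, B = 0, so q_p = 7*t*cos(3*t)/6.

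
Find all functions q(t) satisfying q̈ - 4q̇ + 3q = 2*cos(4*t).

Characteristic equation r² - 4r + 3 = 0 factors as (r - 3)(r - 1) = 0, so r = 3, 1.
Hence q_h = C1*exp(3*t) + C2*exp(t).
Try q_p = A*cos(4*t) + B*sin(4*t). Substituting and equating the coefficients of cos(4t) and sin(4t) gives A = -26/425, B = -32/425, so q_p = -32*sin(4*t)/425 - 26*cos(4*t)/425.

q = -32*sin(4*t)/425 - 26*cos(4*t)/425 + C1*exp(3*t) + C2*exp(t)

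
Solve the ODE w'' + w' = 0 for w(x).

w = C2 + C1*exp(-x)

Characteristic equation r² + r = 0 factors as (r + 1)r = 0, so r = -1, 0.
Hence w_h = C1*exp(-x) + C2.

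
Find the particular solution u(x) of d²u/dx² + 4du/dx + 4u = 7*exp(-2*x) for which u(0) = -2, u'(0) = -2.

Characteristic equation r² + 4r + 4 = 0 has discriminant (4)² - 4·(4) = 0, so r = -2 is a repeated root.
Hence u_h = (C1 + C2*x)*exp(-2*x).
Since exp(-2*x) solves the homogeneous equation (r = -2 is a root of multiplicity 2), multiply the trial by x^2. Try u_p = A*x^2*exp(-2*x). Substituting into the equation and dividing by exp(-2*x) gives A = 7/2, so u_p = 7*x^2*exp(-2*x)/2.
General solution: u = C1*exp(-2*x) + 7*x^2*exp(-2*x)/2 + C2*x*exp(-2*x).
Apply the initial conditions: u(0) = C1 = -2 and u'(0) = C2 - 2*C1 = -2. Solving gives C1 = -2, C2 = -6.

u = -2*exp(-2*x) - 6*x*exp(-2*x) + 7*x**2*exp(-2*x)/2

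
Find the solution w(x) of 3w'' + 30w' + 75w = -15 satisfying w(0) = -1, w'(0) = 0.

w = -1/5 - 4*exp(-5*x)/5 - 4*x*exp(-5*x)

Divide through by 3: w'' + 10w' + 25w = -5.
Characteristic equation r² + 10r + 25 = 0 has discriminant (10)² - 4·(25) = 0, so r = -5 is a repeated root.
Hence w_h = (C1 + C2*x)*exp(-5*x).
For the particular solution try w_p = A0. Substituting and matching coefficients of each power of x gives A0 = -1/5, so w_p = -1/5.
General solution: w = -1/5 + C1*exp(-5*x) + C2*x*exp(-5*x).
Apply the initial conditions: w(0) = -1/5 + C1 = -1 and w'(0) = C2 - 5*C1 = 0. Solving gives C1 = -4/5, C2 = -4.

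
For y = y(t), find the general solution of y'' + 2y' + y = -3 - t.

y = -1 - t + C1*exp(-t) + C2*t*exp(-t)

Characteristic equation r² + 2r + 1 = 0 has discriminant (2)² - 4·(1) = 0, so r = -1 is a repeated root.
Hence y_h = (C1 + C2*t)*exp(-t).
For the particular solution try y_p = A0 + A1*t. Substituting and matching coefficients of each power of t gives A0 = -1, A1 = -1, so y_p = -1 - t.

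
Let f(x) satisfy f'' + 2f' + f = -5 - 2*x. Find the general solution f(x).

Characteristic equation r² + 2r + 1 = 0 has discriminant (2)² - 4·(1) = 0, so r = -1 is a repeated root.
Hence f_h = (C1 + C2*x)*exp(-x).
For the particular solution try f_p = A0 + A1*x. Substituting and matching coefficients of each power of x gives A0 = -1, A1 = -2, so f_p = -1 - 2*x.

f = -1 - 2*x + C1*exp(-x) + C2*x*exp(-x)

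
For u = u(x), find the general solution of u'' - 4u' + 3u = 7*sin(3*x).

u = -7*sin(3*x)/30 + 7*cos(3*x)/15 + C1*exp(3*x) + C2*exp(x)

Characteristic equation r² - 4r + 3 = 0 factors as (r - 3)(r - 1) = 0, so r = 3, 1.
Hence u_h = C1*exp(3*x) + C2*exp(x).
Try u_p = A*cos(3*x) + B*sin(3*x). Substituting and equating the coefficients of cos(3x) and sin(3x) gives A = 7/15, B = -7/30, so u_p = -7*sin(3*x)/30 + 7*cos(3*x)/15.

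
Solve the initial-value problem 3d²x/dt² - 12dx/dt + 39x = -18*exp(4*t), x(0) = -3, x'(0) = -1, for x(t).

Divide through by 3: x'' - 4x' + 13x = -6*exp(4*t).
Characteristic equation r² - 4r + 13 = 0 has discriminant (-4)² - 4·(13) = -36 < 0, so r = 2 ± 3i.
Hence x_h = C1*cos(3*t)*exp(2*t) + C2*exp(2*t)*sin(3*t).
Try x_p = A*exp(4*t). Substituting into the equation and dividing by exp(4*t) gives A = -6/13, so x_p = -6*exp(4*t)/13.
General solution: x = -6*exp(4*t)/13 + C1*cos(3*t)*exp(2*t) + C2*exp(2*t)*sin(3*t).
Apply the initial conditions: x(0) = -6/13 + C1 = -3 and x'(0) = -24/13 + 2*C1 + 3*C2 = -1. Solving gives C1 = -33/13, C2 = 77/39.

x = -6*exp(4*t)/13 - 33*cos(3*t)*exp(2*t)/13 + 77*exp(2*t)*sin(3*t)/39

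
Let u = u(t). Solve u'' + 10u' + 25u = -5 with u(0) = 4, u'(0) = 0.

u = -1/5 + 21*exp(-5*t)/5 + 21*t*exp(-5*t)

Characteristic equation r² + 10r + 25 = 0 has discriminant (10)² - 4·(25) = 0, so r = -5 is a repeated root.
Hence u_h = (C1 + C2*t)*exp(-5*t).
For the particular solution try u_p = A0. Substituting and matching coefficients of each power of t gives A0 = -1/5, so u_p = -1/5.
General solution: u = -1/5 + C1*exp(-5*t) + C2*t*exp(-5*t).
Apply the initial conditions: u(0) = -1/5 + C1 = 4 and u'(0) = C2 - 5*C1 = 0. Solving gives C1 = 21/5, C2 = 21.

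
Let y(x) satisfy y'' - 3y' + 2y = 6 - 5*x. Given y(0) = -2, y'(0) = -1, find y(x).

Characteristic equation r² - 3r + 2 = 0 factors as (r - 2)(r - 1) = 0, so r = 2, 1.
Hence y_h = C1*exp(2*x) + C2*exp(x).
For the particular solution try y_p = A0 + A1*x. Substituting and matching coefficients of each power of x gives A0 = -3/4, A1 = -5/2, so y_p = -3/4 - 5*x/2.
General solution: y = -3/4 - 5*x/2 + C1*exp(2*x) + C2*exp(x).
Apply the initial conditions: y(0) = -3/4 + C1 + C2 = -2 and y'(0) = -5/2 + C2 + 2*C1 = -1. Solving gives C1 = 11/4, C2 = -4.

y = -3/4 - 4*exp(x) - 5*x/2 + 11*exp(2*x)/4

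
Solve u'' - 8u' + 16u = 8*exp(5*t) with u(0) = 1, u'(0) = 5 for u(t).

Characteristic equation r² - 8r + 16 = 0 has discriminant (-8)² - 4·(16) = 0, so r = 4 is a repeated root.
Hence u_h = (C1 + C2*t)*exp(4*t).
Try u_p = A*exp(5*t). Substituting into the equation and dividing by exp(5*t) gives A = 8, so u_p = 8*exp(5*t).
General solution: u = 8*exp(5*t) + C1*exp(4*t) + C2*t*exp(4*t).
Apply the initial conditions: u(0) = 8 + C1 = 1 and u'(0) = 40 + C2 + 4*C1 = 5. Solving gives C1 = -7, C2 = -7.

u = -7*exp(4*t) + 8*exp(5*t) - 7*t*exp(4*t)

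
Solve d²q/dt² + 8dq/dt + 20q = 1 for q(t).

Characteristic equation r² + 8r + 20 = 0 has discriminant (8)² - 4·(20) = -16 < 0, so r = -4 ± 2i.
Hence q_h = C1*cos(2*t)*exp(-4*t) + C2*exp(-4*t)*sin(2*t).
For the particular solution try q_p = A0. Substituting and matching coefficients of each power of t gives A0 = 1/20, so q_p = 1/20.

q = 1/20 + C1*cos(2*t)*exp(-4*t) + C2*exp(-4*t)*sin(2*t)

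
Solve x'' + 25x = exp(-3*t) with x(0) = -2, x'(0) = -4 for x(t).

Characteristic equation r² + 25 = 0 has discriminant (0)² - 4·(25) = -100 < 0, so r = ± 5i.
Hence x_h = C1*cos(5*t) + C2*sin(5*t).
Try x_p = A*exp(-3*t). Substituting into the equation and dividing by exp(-3*t) gives A = 1/34, so x_p = exp(-3*t)/34.
General solution: x = exp(-3*t)/34 + C1*cos(5*t) + C2*sin(5*t).
Apply the initial conditions: x(0) = 1/34 + C1 = -2 and x'(0) = -3/34 + 5*C2 = -4. Solving gives C1 = -69/34, C2 = -133/170.

x = -133*sin(5*t)/170 - 69*cos(5*t)/34 + exp(-3*t)/34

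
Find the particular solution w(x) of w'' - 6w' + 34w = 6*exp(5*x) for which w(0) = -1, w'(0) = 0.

w = 6*exp(5*x)/29 - 35*cos(5*x)*exp(3*x)/29 + 15*exp(3*x)*sin(5*x)/29

Characteristic equation r² - 6r + 34 = 0 has discriminant (-6)² - 4·(34) = -100 < 0, so r = 3 ± 5i.
Hence w_h = C1*cos(5*x)*exp(3*x) + C2*exp(3*x)*sin(5*x).
Try w_p = A*exp(5*x). Substituting into the equation and dividing by exp(5*x) gives A = 6/29, so w_p = 6*exp(5*x)/29.
General solution: w = 6*exp(5*x)/29 + C1*cos(5*x)*exp(3*x) + C2*exp(3*x)*sin(5*x).
Apply the initial conditions: w(0) = 6/29 + C1 = -1 and w'(0) = 30/29 + 3*C1 + 5*C2 = 0. Solving gives C1 = -35/29, C2 = 15/29.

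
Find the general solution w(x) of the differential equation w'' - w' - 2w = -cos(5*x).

Characteristic equation r² - r - 2 = 0 factors as (r + 1)(r - 2) = 0, so r = -1, 2.
Hence w_h = C1*exp(-x) + C2*exp(2*x).
Try w_p = A*cos(5*x) + B*sin(5*x). Substituting and equating the coefficients of cos(5x) and sin(5x) gives A = 27/754, B = 5/754, so w_p = 5*sin(5*x)/754 + 27*cos(5*x)/754.

w = 5*sin(5*x)/754 + 27*cos(5*x)/754 + C1*exp(-x) + C2*exp(2*x)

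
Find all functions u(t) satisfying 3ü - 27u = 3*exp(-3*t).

u = C1*exp(-3*t) + C2*exp(3*t) - t*exp(-3*t)/6

Divide through by 3: u'' - 9u = exp(-3*t).
Characteristic equation r² - 9 = 0 factors as (r + 3)(r - 3) = 0, so r = -3, 3.
Hence u_h = C1*exp(-3*t) + C2*exp(3*t).
Since exp(-3*t) solves the homogeneous equation (r = -3 is a root of multiplicity 1), multiply the trial by t. Try u_p = A*t*exp(-3*t). Substituting into the equation and dividing by exp(-3*t) gives A = -1/6, so u_p = -t*exp(-3*t)/6.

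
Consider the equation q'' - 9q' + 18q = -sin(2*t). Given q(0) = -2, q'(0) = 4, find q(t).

q = -206*exp(3*t)/39 - 9*cos(2*t)/260 - 7*sin(2*t)/260 + 199*exp(6*t)/60

Characteristic equation r² - 9r + 18 = 0 factors as (r - 6)(r - 3) = 0, so r = 6, 3.
Hence q_h = C1*exp(6*t) + C2*exp(3*t).
Try q_p = A*cos(2*t) + B*sin(2*t). Substituting and equating the coefficients of cos(2t) and sin(2t) gives A = -9/260, B = -7/260, so q_p = -9*cos(2*t)/260 - 7*sin(2*t)/260.
General solution: q = -9*cos(2*t)/260 - 7*sin(2*t)/260 + C1*exp(6*t) + C2*exp(3*t).
Apply the initial conditions: q(0) = -9/260 + C1 + C2 = -2 and q'(0) = -7/130 + 3*C2 + 6*C1 = 4. Solving gives C1 = 199/60, C2 = -206/39.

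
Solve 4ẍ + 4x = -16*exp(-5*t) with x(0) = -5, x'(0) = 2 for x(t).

Divide through by 4: x'' + x = -4*exp(-5*t).
Characteristic equation r² + 1 = 0 has discriminant (0)² - 4·(1) = -4 < 0, so r = ± i.
Hence x_h = C1*cos(t) + C2*sin(t).
Try x_p = A*exp(-5*t). Substituting into the equation and dividing by exp(-5*t) gives A = -2/13, so x_p = -2*exp(-5*t)/13.
General solution: x = -2*exp(-5*t)/13 + C1*cos(t) + C2*sin(t).
Apply the initial conditions: x(0) = -2/13 + C1 = -5 and x'(0) = 10/13 + C2 = 2. Solving gives C1 = -63/13, C2 = 16/13.

x = -63*cos(t)/13 - 2*exp(-5*t)/13 + 16*sin(t)/13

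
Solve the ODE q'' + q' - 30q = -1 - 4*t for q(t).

q = 17/450 + 2*t/15 + C1*exp(-6*t) + C2*exp(5*t)

Characteristic equation r² + r - 30 = 0 factors as (r + 6)(r - 5) = 0, so r = -6, 5.
Hence q_h = C1*exp(-6*t) + C2*exp(5*t).
For the particular solution try q_p = A0 + A1*t. Substituting and matching coefficients of each power of t gives A0 = 17/450, A1 = 2/15, so q_p = 17/450 + 2*t/15.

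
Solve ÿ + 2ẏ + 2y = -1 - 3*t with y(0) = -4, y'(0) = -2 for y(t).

Characteristic equation r² + 2r + 2 = 0 has discriminant (2)² - 4·(2) = -4 < 0, so r = -1 ± i.
Hence y_h = C1*cos(t)*exp(-t) + C2*exp(-t)*sin(t).
For the particular solution try y_p = A0 + A1*t. Substituting and matching coefficients of each power of t gives A0 = 1, A1 = -3/2, so y_p = 1 - 3*t/2.
General solution: y = 1 - 3*t/2 + C1*cos(t)*exp(-t) + C2*exp(-t)*sin(t).
Apply the initial conditions: y(0) = 1 + C1 = -4 and y'(0) = -3/2 + C2 - C1 = -2. Solving gives C1 = -5, C2 = -11/2.

y = 1 - 3*t/2 - 5*cos(t)*exp(-t) - 11*exp(-t)*sin(t)/2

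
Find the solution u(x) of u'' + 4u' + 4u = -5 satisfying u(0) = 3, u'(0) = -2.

Characteristic equation r² + 4r + 4 = 0 has discriminant (4)² - 4·(4) = 0, so r = -2 is a repeated root.
Hence u_h = (C1 + C2*x)*exp(-2*x).
For the particular solution try u_p = A0. Substituting and matching coefficients of each power of x gives A0 = -5/4, so u_p = -5/4.
General solution: u = -5/4 + C1*exp(-2*x) + C2*x*exp(-2*x).
Apply the initial conditions: u(0) = -5/4 + C1 = 3 and u'(0) = C2 - 2*C1 = -2. Solving gives C1 = 17/4, C2 = 13/2.

u = -5/4 + 17*exp(-2*x)/4 + 13*x*exp(-2*x)/2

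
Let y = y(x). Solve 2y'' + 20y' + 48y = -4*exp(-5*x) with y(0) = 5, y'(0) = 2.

Divide through by 2: y'' + 10y' + 24y = -2*exp(-5*x).
Characteristic equation r² + 10r + 24 = 0 factors as (r + 6)(r + 4) = 0, so r = -6, -4.
Hence y_h = C1*exp(-6*x) + C2*exp(-4*x).
Try y_p = A*exp(-5*x). Substituting into the equation and dividing by exp(-5*x) gives A = 2, so y_p = 2*exp(-5*x).
General solution: y = 2*exp(-5*x) + C1*exp(-6*x) + C2*exp(-4*x).
Apply the initial conditions: y(0) = 2 + C1 + C2 = 5 and y'(0) = -10 - 6*C1 - 4*C2 = 2. Solving gives C1 = -12, C2 = 15.

y = -12*exp(-6*x) + 2*exp(-5*x) + 15*exp(-4*x)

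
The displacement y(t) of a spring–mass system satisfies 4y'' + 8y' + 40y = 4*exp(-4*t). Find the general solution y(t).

y = exp(-4*t)/18 + C1*cos(3*t)*exp(-t) + C2*exp(-t)*sin(3*t)

Divide through by 4: y'' + 2y' + 10y = exp(-4*t).
Characteristic equation r² + 2r + 10 = 0 has discriminant (2)² - 4·(10) = -36 < 0, so r = -1 ± 3i.
Hence y_h = C1*cos(3*t)*exp(-t) + C2*exp(-t)*sin(3*t).
Try y_p = A*exp(-4*t). Substituting into the equation and dividing by exp(-4*t) gives A = 1/18, so y_p = exp(-4*t)/18.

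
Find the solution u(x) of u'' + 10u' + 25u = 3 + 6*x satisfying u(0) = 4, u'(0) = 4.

Characteristic equation r² + 10r + 25 = 0 has discriminant (10)² - 4·(25) = 0, so r = -5 is a repeated root.
Hence u_h = (C1 + C2*x)*exp(-5*x).
For the particular solution try u_p = A0 + A1*x. Substituting and matching coefficients of each power of x gives A0 = 3/125, A1 = 6/25, so u_p = 3/125 + 6*x/25.
General solution: u = 3/125 + 6*x/25 + C1*exp(-5*x) + C2*x*exp(-5*x).
Apply the initial conditions: u(0) = 3/125 + C1 = 4 and u'(0) = 6/25 + C2 - 5*C1 = 4. Solving gives C1 = 497/125, C2 = 591/25.

u = 3/125 + 6*x/25 + 497*exp(-5*x)/125 + 591*x*exp(-5*x)/25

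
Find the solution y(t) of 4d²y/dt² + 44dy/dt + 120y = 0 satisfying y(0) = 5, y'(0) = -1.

y = -24*exp(-6*t) + 29*exp(-5*t)

Divide through by 4: y'' + 11y' + 30y = 0.
Characteristic equation r² + 11r + 30 = 0 factors as (r + 5)(r + 6) = 0, so r = -5, -6.
Hence y_h = C1*exp(-5*t) + C2*exp(-6*t).
Apply the initial conditions: y(0) = C1 + C2 = 5 and y'(0) = -6*C2 - 5*C1 = -1. Solving gives C1 = 29, C2 = -24.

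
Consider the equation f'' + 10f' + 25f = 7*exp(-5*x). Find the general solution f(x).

f = C1*exp(-5*x) + 7*x**2*exp(-5*x)/2 + C2*x*exp(-5*x)

Characteristic equation r² + 10r + 25 = 0 has discriminant (10)² - 4·(25) = 0, so r = -5 is a repeated root.
Hence f_h = (C1 + C2*x)*exp(-5*x).
Since exp(-5*x) solves the homogeneous equation (r = -5 is a root of multiplicity 2), multiply the trial by x^2. Try f_p = A*x^2*exp(-5*x). Substituting into the equation and dividing by exp(-5*x) gives A = 7/2, so f_p = 7*x^2*exp(-5*x)/2.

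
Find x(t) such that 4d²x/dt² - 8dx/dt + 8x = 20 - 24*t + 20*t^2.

Divide through by 4: x'' - 2x' + 2x = 5 - 6*t + 5*t^2.
Characteristic equation r² - 2r + 2 = 0 has discriminant (-2)² - 4·(2) = -4 < 0, so r = 1 ± i.
Hence x_h = C1*cos(t)*exp(t) + C2*exp(t)*sin(t).
For the particular solution try x_p = A0 + A1*t + A2*t^2. Substituting and matching coefficients of each power of t gives A0 = 2, A1 = 2, A2 = 5/2, so x_p = 2 + 2*t + 5*t^2/2.

x = 2 + 2*t + 5*t**2/2 + C1*cos(t)*exp(t) + C2*exp(t)*sin(t)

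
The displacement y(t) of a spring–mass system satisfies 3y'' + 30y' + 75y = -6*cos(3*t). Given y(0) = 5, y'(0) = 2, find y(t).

y = -15*sin(3*t)/289 - 8*cos(3*t)/289 + 1453*exp(-5*t)/289 + 464*t*exp(-5*t)/17

Divide through by 3: y'' + 10y' + 25y = -2*cos(3*t).
Characteristic equation r² + 10r + 25 = 0 has discriminant (10)² - 4·(25) = 0, so r = -5 is a repeated root.
Hence y_h = (C1 + C2*t)*exp(-5*t).
Try y_p = A*cos(3*t) + B*sin(3*t). Substituting and equating the coefficients of cos(3t) and sin(3t) gives A = -8/289, B = -15/289, so y_p = -15*sin(3*t)/289 - 8*cos(3*t)/289.
General solution: y = -15*sin(3*t)/289 - 8*cos(3*t)/289 + C1*exp(-5*t) + C2*t*exp(-5*t).
Apply the initial conditions: y(0) = -8/289 + C1 = 5 and y'(0) = -45/289 + C2 - 5*C1 = 2. Solving gives C1 = 1453/289, C2 = 464/17.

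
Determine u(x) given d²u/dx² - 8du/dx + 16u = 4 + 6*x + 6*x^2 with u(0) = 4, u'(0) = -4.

Characteristic equation r² - 8r + 16 = 0 has discriminant (-8)² - 4·(16) = 0, so r = 4 is a repeated root.
Hence u_h = (C1 + C2*x)*exp(4*x).
For the particular solution try u_p = A0 + A1*x + A2*x^2. Substituting and matching coefficients of each power of x gives A0 = 37/64, A1 = 3/4, A2 = 3/8, so u_p = 37/64 + 3*x/4 + 3*x^2/8.
General solution: u = 37/64 + 3*x/4 + 3*x^2/8 + C1*exp(4*x) + C2*x*exp(4*x).
Apply the initial conditions: u(0) = 37/64 + C1 = 4 and u'(0) = 3/4 + C2 + 4*C1 = -4. Solving gives C1 = 219/64, C2 = -295/16.

u = 37/64 + 3*x/4 + 3*x**2/8 + 219*exp(4*x)/64 - 295*x*exp(4*x)/16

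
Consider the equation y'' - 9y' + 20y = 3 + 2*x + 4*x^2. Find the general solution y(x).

y = 32/125 + x**2/5 + 7*x/25 + C1*exp(4*x) + C2*exp(5*x)

Characteristic equation r² - 9r + 20 = 0 factors as (r - 4)(r - 5) = 0, so r = 4, 5.
Hence y_h = C1*exp(4*x) + C2*exp(5*x).
For the particular solution try y_p = A0 + A1*x + A2*x^2. Substituting and matching coefficients of each power of x gives A0 = 32/125, A1 = 7/25, A2 = 1/5, so y_p = 32/125 + x^2/5 + 7*x/25.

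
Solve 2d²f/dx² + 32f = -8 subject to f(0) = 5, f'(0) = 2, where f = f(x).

f = -1/4 + sin(4*x)/2 + 21*cos(4*x)/4

Divide through by 2: f'' + 16f = -4.
Characteristic equation r² + 16 = 0 has discriminant (0)² - 4·(16) = -64 < 0, so r = ± 4i.
Hence f_h = C1*cos(4*x) + C2*sin(4*x).
For the particular solution try f_p = A0. Substituting and matching coefficients of each power of x gives A0 = -1/4, so f_p = -1/4.
General solution: f = -1/4 + C1*cos(4*x) + C2*sin(4*x).
Apply the initial conditions: f(0) = -1/4 + C1 = 5 and f'(0) = 4*C2 = 2. Solving gives C1 = 21/4, C2 = 1/2.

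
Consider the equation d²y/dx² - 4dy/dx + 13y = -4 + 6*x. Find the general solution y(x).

Characteristic equation r² - 4r + 13 = 0 has discriminant (-4)² - 4·(13) = -36 < 0, so r = 2 ± 3i.
Hence y_h = C1*cos(3*x)*exp(2*x) + C2*exp(2*x)*sin(3*x).
For the particular solution try y_p = A0 + A1*x. Substituting and matching coefficients of each power of x gives A0 = -28/169, A1 = 6/13, so y_p = -28/169 + 6*x/13.

y = -28/169 + 6*x/13 + C1*cos(3*x)*exp(2*x) + C2*exp(2*x)*sin(3*x)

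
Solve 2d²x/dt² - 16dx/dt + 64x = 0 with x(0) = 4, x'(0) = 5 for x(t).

x = 4*cos(4*t)*exp(4*t) - 11*exp(4*t)*sin(4*t)/4

Divide through by 2: x'' - 8x' + 32x = 0.
Characteristic equation r² - 8r + 32 = 0 has discriminant (-8)² - 4·(32) = -64 < 0, so r = 4 ± 4i.
Hence x_h = C1*cos(4*t)*exp(4*t) + C2*exp(4*t)*sin(4*t).
Apply the initial conditions: x(0) = C1 = 4 and x'(0) = 4*C1 + 4*C2 = 5. Solving gives C1 = 4, C2 = -11/4.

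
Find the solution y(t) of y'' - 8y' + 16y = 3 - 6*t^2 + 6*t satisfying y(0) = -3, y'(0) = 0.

Characteristic equation r² - 8r + 16 = 0 has discriminant (-8)² - 4·(16) = 0, so r = 4 is a repeated root.
Hence y_h = (C1 + C2*t)*exp(4*t).
For the particular solution try y_p = A0 + A1*t + A2*t^2. Substituting and matching coefficients of each power of t gives A0 = 15/64, A1 = 0, A2 = -3/8, so y_p = 15/64 - 3*t^2/8.
General solution: y = 15/64 - 3*t^2/8 + C1*exp(4*t) + C2*t*exp(4*t).
Apply the initial conditions: y(0) = 15/64 + C1 = -3 and y'(0) = C2 + 4*C1 = 0. Solving gives C1 = -207/64, C2 = 207/16.

y = 15/64 - 207*exp(4*t)/64 - 3*t**2/8 + 207*t*exp(4*t)/16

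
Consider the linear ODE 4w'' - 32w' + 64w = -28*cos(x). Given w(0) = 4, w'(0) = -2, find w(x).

Divide through by 4: w'' - 8w' + 16w = -7*cos(x).
Characteristic equation r² - 8r + 16 = 0 has discriminant (-8)² - 4·(16) = 0, so r = 4 is a repeated root.
Hence w_h = (C1 + C2*x)*exp(4*x).
Try w_p = A*cos(x) + B*sin(x). Substituting and equating the coefficients of cos(x) and sin(x) gives A = -105/289, B = 56/289, so w_p = -105*cos(x)/289 + 56*sin(x)/289.
General solution: w = -105*cos(x)/289 + 56*sin(x)/289 + C1*exp(4*x) + C2*x*exp(4*x).
Apply the initial conditions: w(0) = -105/289 + C1 = 4 and w'(0) = 56/289 + C2 + 4*C1 = -2. Solving gives C1 = 1261/289, C2 = -334/17.

w = -105*cos(x)/289 + 56*sin(x)/289 + 1261*exp(4*x)/289 - 334*x*exp(4*x)/17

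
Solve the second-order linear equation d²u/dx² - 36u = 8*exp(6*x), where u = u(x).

u = C1*exp(6*x) + C2*exp(-6*x) + 2*x*exp(6*x)/3

Characteristic equation r² - 36 = 0 factors as (r - 6)(r + 6) = 0, so r = 6, -6.
Hence u_h = C1*exp(6*x) + C2*exp(-6*x).
Since exp(6*x) solves the homogeneous equation (r = 6 is a root of multiplicity 1), multiply the trial by x. Try u_p = A*x*exp(6*x). Substituting into the equation and dividing by exp(6*x) gives A = 2/3, so u_p = 2*x*exp(6*x)/3.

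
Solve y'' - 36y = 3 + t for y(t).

Characteristic equation r² - 36 = 0 factors as (r + 6)(r - 6) = 0, so r = -6, 6.
Hence y_h = C1*exp(-6*t) + C2*exp(6*t).
For the particular solution try y_p = A0 + A1*t. Substituting and matching coefficients of each power of t gives A0 = -1/12, A1 = -1/36, so y_p = -1/12 - t/36.

y = -1/12 - t/36 + C1*exp(-6*t) + C2*exp(6*t)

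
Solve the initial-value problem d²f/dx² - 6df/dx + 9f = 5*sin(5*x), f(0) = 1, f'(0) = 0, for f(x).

Characteristic equation r² - 6r + 9 = 0 has discriminant (-6)² - 4·(9) = 0, so r = 3 is a repeated root.
Hence f_h = (C1 + C2*x)*exp(3*x).
Try f_p = A*cos(5*x) + B*sin(5*x). Substituting and equating the coefficients of cos(5x) and sin(5x) gives A = 75/578, B = -20/289, so f_p = -20*sin(5*x)/289 + 75*cos(5*x)/578.
General solution: f = -20*sin(5*x)/289 + 75*cos(5*x)/578 + C1*exp(3*x) + C2*x*exp(3*x).
Apply the initial conditions: f(0) = 75/578 + C1 = 1 and f'(0) = -100/289 + C2 + 3*C1 = 0. Solving gives C1 = 503/578, C2 = -77/34.

f = -20*sin(5*x)/289 + 75*cos(5*x)/578 + 503*exp(3*x)/578 - 77*x*exp(3*x)/34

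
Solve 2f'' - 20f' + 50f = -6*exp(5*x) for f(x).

f = C1*exp(5*x) - 3*x**2*exp(5*x)/2 + C2*x*exp(5*x)

Divide through by 2: f'' - 10f' + 25f = -3*exp(5*x).
Characteristic equation r² - 10r + 25 = 0 has discriminant (-10)² - 4·(25) = 0, so r = 5 is a repeated root.
Hence f_h = (C1 + C2*x)*exp(5*x).
Since exp(5*x) solves the homogeneous equation (r = 5 is a root of multiplicity 2), multiply the trial by x^2. Try f_p = A*x^2*exp(5*x). Substituting into the equation and dividing by exp(5*x) gives A = -3/2, so f_p = -3*x^2*exp(5*x)/2.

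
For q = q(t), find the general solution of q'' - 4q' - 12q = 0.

q = C1*exp(-2*t) + C2*exp(6*t)

Characteristic equation r² - 4r - 12 = 0 factors as (r + 2)(r - 6) = 0, so r = -2, 6.
Hence q_h = C1*exp(-2*t) + C2*exp(6*t).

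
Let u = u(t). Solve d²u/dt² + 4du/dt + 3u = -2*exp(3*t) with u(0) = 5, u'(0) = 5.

Characteristic equation r² + 4r + 3 = 0 factors as (r + 1)(r + 3) = 0, so r = -1, -3.
Hence u_h = C1*exp(-t) + C2*exp(-3*t).
Try u_p = A*exp(3*t). Substituting into the equation and dividing by exp(3*t) gives A = -1/12, so u_p = -exp(3*t)/12.
General solution: u = -exp(3*t)/12 + C1*exp(-t) + C2*exp(-3*t).
Apply the initial conditions: u(0) = -1/12 + C1 + C2 = 5 and u'(0) = -1/4 - C1 - 3*C2 = 5. Solving gives C1 = 41/4, C2 = -31/6.

u = -31*exp(-3*t)/6 - exp(3*t)/12 + 41*exp(-t)/4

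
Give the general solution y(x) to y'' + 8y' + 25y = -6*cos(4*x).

Characteristic equation r² + 8r + 25 = 0 has discriminant (8)² - 4·(25) = -36 < 0, so r = -4 ± 3i.
Hence y_h = C1*cos(3*x)*exp(-4*x) + C2*exp(-4*x)*sin(3*x).
Try y_p = A*cos(4*x) + B*sin(4*x). Substituting and equating the coefficients of cos(4x) and sin(4x) gives A = -54/1105, B = -192/1105, so y_p = -192*sin(4*x)/1105 - 54*cos(4*x)/1105.

y = -192*sin(4*x)/1105 - 54*cos(4*x)/1105 + C1*cos(3*x)*exp(-4*x) + C2*exp(-4*x)*sin(3*x)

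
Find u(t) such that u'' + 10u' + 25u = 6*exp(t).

Characteristic equation r² + 10r + 25 = 0 has discriminant (10)² - 4·(25) = 0, so r = -5 is a repeated root.
Hence u_h = (C1 + C2*t)*exp(-5*t).
Try u_p = A*exp(t). Substituting into the equation and dividing by exp(t) gives A = 1/6, so u_p = exp(t)/6.

u = exp(t)/6 + C1*exp(-5*t) + C2*t*exp(-5*t)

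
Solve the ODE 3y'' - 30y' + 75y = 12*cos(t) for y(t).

y = -10*sin(t)/169 + 24*cos(t)/169 + C1*exp(5*t) + C2*t*exp(5*t)

Divide through by 3: y'' - 10y' + 25y = 4*cos(t).
Characteristic equation r² - 10r + 25 = 0 has discriminant (-10)² - 4·(25) = 0, so r = 5 is a repeated root.
Hence y_h = (C1 + C2*t)*exp(5*t).
Try y_p = A*cos(t) + B*sin(t). Substituting and equating the coefficients of cos(t) and sin(t) gives A = 24/169, B = -10/169, so y_p = -10*sin(t)/169 + 24*cos(t)/169.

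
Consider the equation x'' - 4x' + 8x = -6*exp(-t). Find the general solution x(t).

x = -6*exp(-t)/13 + C1*cos(2*t)*exp(2*t) + C2*exp(2*t)*sin(2*t)

Characteristic equation r² - 4r + 8 = 0 has discriminant (-4)² - 4·(8) = -16 < 0, so r = 2 ± 2i.
Hence x_h = C1*cos(2*t)*exp(2*t) + C2*exp(2*t)*sin(2*t).
Try x_p = A*exp(-t). Substituting into the equation and dividing by exp(-t) gives A = -6/13, so x_p = -6*exp(-t)/13.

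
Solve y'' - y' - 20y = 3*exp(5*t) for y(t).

y = C1*exp(5*t) + C2*exp(-4*t) + t*exp(5*t)/3

Characteristic equation r² - r - 20 = 0 factors as (r - 5)(r + 4) = 0, so r = 5, -4.
Hence y_h = C1*exp(5*t) + C2*exp(-4*t).
Since exp(5*t) solves the homogeneous equation (r = 5 is a root of multiplicity 1), multiply the trial by t. Try y_p = A*t*exp(5*t). Substituting into the equation and dividing by exp(5*t) gives A = 1/3, so y_p = t*exp(5*t)/3.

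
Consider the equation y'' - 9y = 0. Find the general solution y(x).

y = C1*exp(-3*x) + C2*exp(3*x)

Characteristic equation r² - 9 = 0 factors as (r + 3)(r - 3) = 0, so r = -3, 3.
Hence y_h = C1*exp(-3*x) + C2*exp(3*x).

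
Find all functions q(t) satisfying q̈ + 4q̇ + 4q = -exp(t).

Characteristic equation r² + 4r + 4 = 0 has discriminant (4)² - 4·(4) = 0, so r = -2 is a repeated root.
Hence q_h = (C1 + C2*t)*exp(-2*t).
Try q_p = A*exp(t). Substituting into the equation and dividing by exp(t) gives A = -1/9, so q_p = -exp(t)/9.

q = -exp(t)/9 + C1*exp(-2*t) + C2*t*exp(-2*t)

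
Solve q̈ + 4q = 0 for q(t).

q = C1*cos(2*t) + C2*sin(2*t)

Characteristic equation r² + 4 = 0 has discriminant (0)² - 4·(4) = -16 < 0, so r = ± 2i.
Hence q_h = C1*cos(2*t) + C2*sin(2*t).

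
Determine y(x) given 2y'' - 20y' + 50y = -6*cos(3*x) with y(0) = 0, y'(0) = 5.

y = -12*cos(3*x)/289 + 12*exp(5*x)/289 + 45*sin(3*x)/578 + 155*x*exp(5*x)/34

Divide through by 2: y'' - 10y' + 25y = -3*cos(3*x).
Characteristic equation r² - 10r + 25 = 0 has discriminant (-10)² - 4·(25) = 0, so r = 5 is a repeated root.
Hence y_h = (C1 + C2*x)*exp(5*x).
Try y_p = A*cos(3*x) + B*sin(3*x). Substituting and equating the coefficients of cos(3x) and sin(3x) gives A = -12/289, B = 45/578, so y_p = -12*cos(3*x)/289 + 45*sin(3*x)/578.
General solution: y = -12*cos(3*x)/289 + 45*sin(3*x)/578 + C1*exp(5*x) + C2*x*exp(5*x).
Apply the initial conditions: y(0) = -12/289 + C1 = 0 and y'(0) = 135/578 + C2 + 5*C1 = 5. Solving gives C1 = 12/289, C2 = 155/34.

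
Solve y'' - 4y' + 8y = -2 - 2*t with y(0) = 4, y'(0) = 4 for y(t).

Characteristic equation r² - 4r + 8 = 0 has discriminant (-4)² - 4·(8) = -16 < 0, so r = 2 ± 2i.
Hence y_h = C1*cos(2*t)*exp(2*t) + C2*exp(2*t)*sin(2*t).
For the particular solution try y_p = A0 + A1*t. Substituting and matching coefficients of each power of t gives A0 = -3/8, A1 = -1/4, so y_p = -3/8 - t/4.
General solution: y = -3/8 - t/4 + C1*cos(2*t)*exp(2*t) + C2*exp(2*t)*sin(2*t).
Apply the initial conditions: y(0) = -3/8 + C1 = 4 and y'(0) = -1/4 + 2*C1 + 2*C2 = 4. Solving gives C1 = 35/8, C2 = -9/4.

y = -3/8 - t/4 - 9*exp(2*t)*sin(2*t)/4 + 35*cos(2*t)*exp(2*t)/8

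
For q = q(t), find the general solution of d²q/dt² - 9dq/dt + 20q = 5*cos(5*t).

q = -9*sin(5*t)/82 - cos(5*t)/82 + C1*exp(4*t) + C2*exp(5*t)

Characteristic equation r² - 9r + 20 = 0 factors as (r - 4)(r - 5) = 0, so r = 4, 5.
Hence q_h = C1*exp(4*t) + C2*exp(5*t).
Try q_p = A*cos(5*t) + B*sin(5*t). Substituting and equating the coefficients of cos(5t) and sin(5t) gives A = -1/82, B = -9/82, so q_p = -9*sin(5*t)/82 - cos(5*t)/82.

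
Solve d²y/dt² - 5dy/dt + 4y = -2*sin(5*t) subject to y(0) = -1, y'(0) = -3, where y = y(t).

y = -92*exp(4*t)/123 - 25*cos(5*t)/533 - 8*exp(t)/39 + 21*sin(5*t)/533

Characteristic equation r² - 5r + 4 = 0 factors as (r - 4)(r - 1) = 0, so r = 4, 1.
Hence y_h = C1*exp(4*t) + C2*exp(t).
Try y_p = A*cos(5*t) + B*sin(5*t). Substituting and equating the coefficients of cos(5t) and sin(5t) gives A = -25/533, B = 21/533, so y_p = -25*cos(5*t)/533 + 21*sin(5*t)/533.
General solution: y = -25*cos(5*t)/533 + 21*sin(5*t)/533 + C1*exp(4*t) + C2*exp(t).
Apply the initial conditions: y(0) = -25/533 + C1 + C2 = -1 and y'(0) = 105/533 + C2 + 4*C1 = -3. Solving gives C1 = -92/123, C2 = -8/39.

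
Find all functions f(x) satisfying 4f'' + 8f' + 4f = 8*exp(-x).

f = C1*exp(-x) + x**2*exp(-x) + C2*x*exp(-x)

Divide through by 4: f'' + 2f' + f = 2*exp(-x).
Characteristic equation r² + 2r + 1 = 0 has discriminant (2)² - 4·(1) = 0, so r = -1 is a repeated root.
Hence f_h = (C1 + C2*x)*exp(-x).
Since exp(-x) solves the homogeneous equation (r = -1 is a root of multiplicity 2), multiply the trial by x^2. Try f_p = A*x^2*exp(-x). Substituting into the equation and dividing by exp(-x) gives A = 1, so f_p = x^2*exp(-x).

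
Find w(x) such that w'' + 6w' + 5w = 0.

Characteristic equation r² + 6r + 5 = 0 factors as (r + 1)(r + 5) = 0, so r = -1, -5.
Hence w_h = C1*exp(-x) + C2*exp(-5*x).

w = C1*exp(-x) + C2*exp(-5*x)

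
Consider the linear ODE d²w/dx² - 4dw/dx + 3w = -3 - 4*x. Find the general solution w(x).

Characteristic equation r² - 4r + 3 = 0 factors as (r - 3)(r - 1) = 0, so r = 3, 1.
Hence w_h = C1*exp(3*x) + C2*exp(x).
For the particular solution try w_p = A0 + A1*x. Substituting and matching coefficients of each power of x gives A0 = -25/9, A1 = -4/3, so w_p = -25/9 - 4*x/3.

w = -25/9 - 4*x/3 + C1*exp(3*x) + C2*exp(x)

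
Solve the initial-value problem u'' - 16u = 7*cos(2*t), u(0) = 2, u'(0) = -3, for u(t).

Characteristic equation r² - 16 = 0 factors as (r - 4)(r + 4) = 0, so r = 4, -4.
Hence u_h = C1*exp(4*t) + C2*exp(-4*t).
Try u_p = A*cos(2*t) + B*sin(2*t). Substituting and equating the coefficients of cos(2t) and sin(2t) gives A = -7/20, B = 0, so u_p = -7*cos(2*t)/20.
General solution: u = -7*cos(2*t)/20 + C1*exp(4*t) + C2*exp(-4*t).
Apply the initial conditions: u(0) = -7/20 + C1 + C2 = 2 and u'(0) = -4*C2 + 4*C1 = -3. Solving gives C1 = 4/5, C2 = 31/20.

u = -7*cos(2*t)/20 + 4*exp(4*t)/5 + 31*exp(-4*t)/20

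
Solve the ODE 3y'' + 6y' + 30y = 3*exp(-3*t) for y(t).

Divide through by 3: y'' + 2y' + 10y = exp(-3*t).
Characteristic equation r² + 2r + 10 = 0 has discriminant (2)² - 4·(10) = -36 < 0, so r = -1 ± 3i.
Hence y_h = C1*cos(3*t)*exp(-t) + C2*exp(-t)*sin(3*t).
Try y_p = A*exp(-3*t). Substituting into the equation and dividing by exp(-3*t) gives A = 1/13, so y_p = exp(-3*t)/13.

y = exp(-3*t)/13 + C1*cos(3*t)*exp(-t) + C2*exp(-t)*sin(3*t)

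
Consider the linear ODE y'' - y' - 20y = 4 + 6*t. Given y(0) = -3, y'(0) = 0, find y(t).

y = -37/200 - 274*exp(5*t)/225 - 115*exp(-4*t)/72 - 3*t/10

Characteristic equation r² - r - 20 = 0 factors as (r + 4)(r - 5) = 0, so r = -4, 5.
Hence y_h = C1*exp(-4*t) + C2*exp(5*t).
For the particular solution try y_p = A0 + A1*t. Substituting and matching coefficients of each power of t gives A0 = -37/200, A1 = -3/10, so y_p = -37/200 - 3*t/10.
General solution: y = -37/200 - 3*t/10 + C1*exp(-4*t) + C2*exp(5*t).
Apply the initial conditions: y(0) = -37/200 + C1 + C2 = -3 and y'(0) = -3/10 - 4*C1 + 5*C2 = 0. Solving gives C1 = -115/72, C2 = -274/225.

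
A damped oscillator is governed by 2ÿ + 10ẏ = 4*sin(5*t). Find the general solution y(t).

Divide through by 2: y'' + 5y' = 2*sin(5*t).
Characteristic equation r² + 5r = 0 factors as (r + 5)r = 0, so r = -5, 0.
Hence y_h = C1*exp(-5*t) + C2.
Try y_p = A*cos(5*t) + B*sin(5*t). Substituting and equating the coefficients of cos(5t) and sin(5t) gives A = -1/25, B = -1/25, so y_p = -cos(5*t)/25 - sin(5*t)/25.

y = C2 - cos(5*t)/25 - sin(5*t)/25 + C1*exp(-5*t)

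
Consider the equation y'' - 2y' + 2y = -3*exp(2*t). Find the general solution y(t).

Characteristic equation r² - 2r + 2 = 0 has discriminant (-2)² - 4·(2) = -4 < 0, so r = 1 ± i.
Hence y_h = C1*cos(t)*exp(t) + C2*exp(t)*sin(t).
Try y_p = A*exp(2*t). Substituting into the equation and dividing by exp(2*t) gives A = -3/2, so y_p = -3*exp(2*t)/2.

y = -3*exp(2*t)/2 + C1*cos(t)*exp(t) + C2*exp(t)*sin(t)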